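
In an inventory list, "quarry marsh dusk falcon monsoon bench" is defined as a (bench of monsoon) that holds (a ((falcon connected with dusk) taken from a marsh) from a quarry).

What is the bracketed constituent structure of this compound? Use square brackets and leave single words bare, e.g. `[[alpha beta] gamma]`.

Whole compound: head "bench" (specifically "monsoon bench"), modifier "quarry marsh dusk falcon".
"quarry marsh dusk falcon" → head "falcon" (specifically "marsh dusk falcon"), modifier "quarry".
"marsh dusk falcon" → head "falcon" (specifically "dusk falcon"), modifier "marsh".
"dusk falcon" → head "falcon", modifier "dusk".
"monsoon bench" → head "bench", modifier "monsoon".
So the structure is [[quarry [marsh [dusk falcon]]] [monsoon bench]].

[[quarry [marsh [dusk falcon]]] [monsoon bench]]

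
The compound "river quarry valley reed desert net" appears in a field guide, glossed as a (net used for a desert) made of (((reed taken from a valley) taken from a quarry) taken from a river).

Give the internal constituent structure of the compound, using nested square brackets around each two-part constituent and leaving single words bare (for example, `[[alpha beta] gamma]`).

At the top level: head "net" (specifically "desert net"); modifier "river quarry valley reed".
Within "river quarry valley reed", the head is "reed" (specifically "quarry valley reed") and the modifier is "river".
Within "quarry valley reed", the head is "reed" (specifically "valley reed") and the modifier is "quarry".
Within "valley reed", the head is "reed" and the modifier is "valley".
Within "desert net", the head is "net" and the modifier is "desert".
So the structure is [[river [quarry [valley reed]]] [desert net]].

[[river [quarry [valley reed]]] [desert net]]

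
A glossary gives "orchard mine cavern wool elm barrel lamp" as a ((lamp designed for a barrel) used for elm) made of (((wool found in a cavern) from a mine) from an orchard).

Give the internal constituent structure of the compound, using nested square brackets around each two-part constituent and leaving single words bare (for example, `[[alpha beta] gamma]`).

At the top level: head "lamp" (specifically "elm barrel lamp"); modifier "orchard mine cavern wool".
Inside "orchard mine cavern wool": head "wool" (specifically "mine cavern wool"), modifier "orchard".
Inside "mine cavern wool": head "wool" (specifically "cavern wool"), modifier "mine".
Inside "cavern wool": head "wool", modifier "cavern".
Inside "elm barrel lamp": head "lamp" (specifically "barrel lamp"), modifier "elm".
Inside "barrel lamp": head "lamp", modifier "barrel".
So the structure is [[orchard [mine [cavern wool]]] [elm [barrel lamp]]].

[[orchard [mine [cavern wool]]] [elm [barrel lamp]]]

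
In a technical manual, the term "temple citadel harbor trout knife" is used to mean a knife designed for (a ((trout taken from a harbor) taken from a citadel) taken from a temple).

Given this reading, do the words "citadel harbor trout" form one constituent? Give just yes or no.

The paraphrase groups the words so that "citadel harbor trout" is one unit: it corresponds to a single parenthesized sub-phrase.
The full structure is [[temple [citadel [harbor trout]]] knife], in which [citadel harbor trout] is a constituent.

yes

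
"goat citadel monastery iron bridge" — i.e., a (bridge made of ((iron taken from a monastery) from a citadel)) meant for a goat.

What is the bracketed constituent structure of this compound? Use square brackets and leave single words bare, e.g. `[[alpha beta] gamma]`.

At the top level: head "bridge" (specifically "citadel monastery iron bridge"); modifier "goat".
Inside "citadel monastery iron bridge": head "bridge", modifier "citadel monastery iron".
Inside "citadel monastery iron": head "iron" (specifically "monastery iron"), modifier "citadel".
Inside "monastery iron": head "iron", modifier "monastery".
Assembled: [goat [[citadel [monastery iron]] bridge]].

[goat [[citadel [monastery iron]] bridge]]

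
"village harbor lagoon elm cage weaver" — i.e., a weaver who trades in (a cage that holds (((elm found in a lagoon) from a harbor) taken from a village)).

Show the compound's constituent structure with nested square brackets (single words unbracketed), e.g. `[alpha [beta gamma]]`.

The outermost head in the paraphrase is "weaver", modified by "village harbor lagoon elm cage".
Inside "village harbor lagoon elm cage": head "cage", modifier "village harbor lagoon elm".
Inside "village harbor lagoon elm": head "elm" (specifically "harbor lagoon elm"), modifier "village".
Inside "harbor lagoon elm": head "elm" (specifically "lagoon elm"), modifier "harbor".
Inside "lagoon elm": head "elm", modifier "lagoon".
So the structure is [[[village [harbor [lagoon elm]]] cage] weaver].

[[[village [harbor [lagoon elm]]] cage] weaver]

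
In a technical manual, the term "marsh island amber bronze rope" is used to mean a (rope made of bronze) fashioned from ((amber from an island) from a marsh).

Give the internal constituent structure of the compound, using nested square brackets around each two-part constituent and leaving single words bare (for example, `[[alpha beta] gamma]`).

[[marsh [island amber]] [bronze rope]]

Overall it is a kind of rope (specifically "bronze rope"); the modifier is "marsh island amber".
Inside "marsh island amber": head "amber" (specifically "island amber"), modifier "marsh".
Inside "island amber": head "amber", modifier "island".
Inside "bronze rope": head "rope", modifier "bronze".
Assembled: [[marsh [island amber]] [bronze rope]].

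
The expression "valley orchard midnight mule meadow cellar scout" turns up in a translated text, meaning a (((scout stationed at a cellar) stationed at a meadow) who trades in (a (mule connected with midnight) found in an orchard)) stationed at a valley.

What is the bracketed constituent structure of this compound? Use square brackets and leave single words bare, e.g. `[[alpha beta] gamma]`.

Overall it is a kind of scout (specifically "orchard midnight mule meadow cellar scout"); the modifier is "valley".
Inside "orchard midnight mule meadow cellar scout": head "scout" (specifically "meadow cellar scout"), modifier "orchard midnight mule".
Inside "orchard midnight mule": head "mule" (specifically "midnight mule"), modifier "orchard".
Inside "midnight mule": head "mule", modifier "midnight".
Inside "meadow cellar scout": head "scout" (specifically "cellar scout"), modifier "meadow".
Inside "cellar scout": head "scout", modifier "cellar".
Assembled: [valley [[orchard [midnight mule]] [meadow [cellar scout]]]].

[valley [[orchard [midnight mule]] [meadow [cellar scout]]]]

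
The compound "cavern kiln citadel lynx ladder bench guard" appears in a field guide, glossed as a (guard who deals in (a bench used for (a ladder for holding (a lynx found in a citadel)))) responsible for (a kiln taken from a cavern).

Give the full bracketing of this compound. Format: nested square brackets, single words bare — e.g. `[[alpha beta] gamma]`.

[[cavern kiln] [[[[citadel lynx] ladder] bench] guard]]

The outermost head in the paraphrase is "guard" (specifically "citadel lynx ladder bench guard"), modified by "cavern kiln".
Within "cavern kiln", the head is "kiln" and the modifier is "cavern".
Within "citadel lynx ladder bench guard", the head is "guard" and the modifier is "citadel lynx ladder bench".
Within "citadel lynx ladder bench", the head is "bench" and the modifier is "citadel lynx ladder".
Within "citadel lynx ladder", the head is "ladder" and the modifier is "citadel lynx".
Within "citadel lynx", the head is "lynx" and the modifier is "citadel".
Putting it together: [[cavern kiln] [[[[citadel lynx] ladder] bench] guard]].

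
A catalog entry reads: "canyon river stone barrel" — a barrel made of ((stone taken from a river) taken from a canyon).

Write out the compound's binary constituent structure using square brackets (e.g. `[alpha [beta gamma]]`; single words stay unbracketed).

[[canyon [river stone]] barrel]

The outermost head in the paraphrase is "barrel", modified by "canyon river stone".
Within "canyon river stone", the head is "stone" (specifically "river stone") and the modifier is "canyon".
Within "river stone", the head is "stone" and the modifier is "river".
Assembled: [[canyon [river stone]] barrel].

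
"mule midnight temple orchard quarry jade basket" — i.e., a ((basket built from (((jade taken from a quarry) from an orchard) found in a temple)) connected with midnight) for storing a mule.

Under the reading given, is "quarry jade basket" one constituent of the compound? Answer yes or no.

The top-level split is [mule] [midnight temple orchard quarry jade basket]; the full structure is [mule [midnight [[temple [orchard [quarry jade]]] basket]]].
"quarry jade basket" straddles a constituent boundary, so it is not a single unit.

no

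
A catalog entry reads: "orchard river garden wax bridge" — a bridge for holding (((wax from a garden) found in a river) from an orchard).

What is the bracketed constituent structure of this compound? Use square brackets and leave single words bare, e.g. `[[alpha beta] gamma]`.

Whole compound: head "bridge", modifier "orchard river garden wax".
"orchard river garden wax" → head "wax" (specifically "river garden wax"), modifier "orchard".
"river garden wax" → head "wax" (specifically "garden wax"), modifier "river".
"garden wax" → head "wax", modifier "garden".
So the structure is [[orchard [river [garden wax]]] bridge].

[[orchard [river [garden wax]]] bridge]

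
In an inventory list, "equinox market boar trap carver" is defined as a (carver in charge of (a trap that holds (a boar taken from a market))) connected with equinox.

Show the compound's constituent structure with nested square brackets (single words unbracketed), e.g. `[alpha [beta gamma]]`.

Whole compound: head "carver" (specifically "market boar trap carver"), modifier "equinox".
Inside "market boar trap carver": head "carver", modifier "market boar trap".
Inside "market boar trap": head "trap", modifier "market boar".
Inside "market boar": head "boar", modifier "market".
Putting it together: [equinox [[[market boar] trap] carver]].

[equinox [[[market boar] trap] carver]]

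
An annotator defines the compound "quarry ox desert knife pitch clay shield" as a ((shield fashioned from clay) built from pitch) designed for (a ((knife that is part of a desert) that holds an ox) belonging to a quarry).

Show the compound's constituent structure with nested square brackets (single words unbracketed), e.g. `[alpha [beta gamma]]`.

At the top level: head "shield" (specifically "pitch clay shield"); modifier "quarry ox desert knife".
Within "quarry ox desert knife", the head is "knife" (specifically "ox desert knife") and the modifier is "quarry".
Within "ox desert knife", the head is "knife" (specifically "desert knife") and the modifier is "ox".
Within "desert knife", the head is "knife" and the modifier is "desert".
Within "pitch clay shield", the head is "shield" (specifically "clay shield") and the modifier is "pitch".
Within "clay shield", the head is "shield" and the modifier is "clay".
So the structure is [[quarry [ox [desert knife]]] [pitch [clay shield]]].

[[quarry [ox [desert knife]]] [pitch [clay shield]]]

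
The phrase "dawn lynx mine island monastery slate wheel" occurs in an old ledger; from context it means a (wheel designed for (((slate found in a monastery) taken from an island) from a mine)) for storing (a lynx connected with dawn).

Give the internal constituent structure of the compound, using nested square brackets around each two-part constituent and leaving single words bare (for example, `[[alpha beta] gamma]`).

The outermost head in the paraphrase is "wheel" (specifically "mine island monastery slate wheel"), modified by "dawn lynx".
Inside "dawn lynx": head "lynx", modifier "dawn".
Inside "mine island monastery slate wheel": head "wheel", modifier "mine island monastery slate".
Inside "mine island monastery slate": head "slate" (specifically "island monastery slate"), modifier "mine".
Inside "island monastery slate": head "slate" (specifically "monastery slate"), modifier "island".
Inside "monastery slate": head "slate", modifier "monastery".
Putting it together: [[dawn lynx] [[mine [island [monastery slate]]] wheel]].

[[dawn lynx] [[mine [island [monastery slate]]] wheel]]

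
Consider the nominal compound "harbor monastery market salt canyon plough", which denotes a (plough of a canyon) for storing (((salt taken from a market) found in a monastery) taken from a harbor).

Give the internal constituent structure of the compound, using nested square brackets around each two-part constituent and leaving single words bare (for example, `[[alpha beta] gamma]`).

The outermost head in the paraphrase is "plough" (specifically "canyon plough"), modified by "harbor monastery market salt".
Within "harbor monastery market salt", the head is "salt" (specifically "monastery market salt") and the modifier is "harbor".
Within "monastery market salt", the head is "salt" (specifically "market salt") and the modifier is "monastery".
Within "market salt", the head is "salt" and the modifier is "market".
Within "canyon plough", the head is "plough" and the modifier is "canyon".
So the structure is [[harbor [monastery [market salt]]] [canyon plough]].

[[harbor [monastery [market salt]]] [canyon plough]]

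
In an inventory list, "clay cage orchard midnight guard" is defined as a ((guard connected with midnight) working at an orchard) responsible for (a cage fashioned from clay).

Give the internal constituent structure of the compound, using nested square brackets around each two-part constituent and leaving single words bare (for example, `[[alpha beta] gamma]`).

[[clay cage] [orchard [midnight guard]]]

The outermost head in the paraphrase is "guard" (specifically "orchard midnight guard"), modified by "clay cage".
"clay cage" → head "cage", modifier "clay".
"orchard midnight guard" → head "guard" (specifically "midnight guard"), modifier "orchard".
"midnight guard" → head "guard", modifier "midnight".
Putting it together: [[clay cage] [orchard [midnight guard]]].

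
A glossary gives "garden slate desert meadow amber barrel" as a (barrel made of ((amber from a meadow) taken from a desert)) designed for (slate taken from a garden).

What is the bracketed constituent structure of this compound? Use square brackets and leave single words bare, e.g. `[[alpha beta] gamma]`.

[[garden slate] [[desert [meadow amber]] barrel]]

At the top level: head "barrel" (specifically "desert meadow amber barrel"); modifier "garden slate".
Inside "garden slate": head "slate", modifier "garden".
Inside "desert meadow amber barrel": head "barrel", modifier "desert meadow amber".
Inside "desert meadow amber": head "amber" (specifically "meadow amber"), modifier "desert".
Inside "meadow amber": head "amber", modifier "meadow".
Putting it together: [[garden slate] [[desert [meadow amber]] barrel]].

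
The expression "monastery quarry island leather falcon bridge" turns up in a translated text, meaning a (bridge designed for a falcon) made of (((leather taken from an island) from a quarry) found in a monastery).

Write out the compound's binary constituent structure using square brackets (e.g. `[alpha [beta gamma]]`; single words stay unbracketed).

Overall it is a kind of bridge (specifically "falcon bridge"); the modifier is "monastery quarry island leather".
Within "monastery quarry island leather", the head is "leather" (specifically "quarry island leather") and the modifier is "monastery".
Within "quarry island leather", the head is "leather" (specifically "island leather") and the modifier is "quarry".
Within "island leather", the head is "leather" and the modifier is "island".
Within "falcon bridge", the head is "bridge" and the modifier is "falcon".
Assembled: [[monastery [quarry [island leather]]] [falcon bridge]].

[[monastery [quarry [island leather]]] [falcon bridge]]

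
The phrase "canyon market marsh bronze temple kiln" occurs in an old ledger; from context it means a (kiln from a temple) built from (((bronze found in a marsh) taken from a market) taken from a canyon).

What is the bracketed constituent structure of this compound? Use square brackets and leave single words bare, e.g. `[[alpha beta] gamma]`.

The outermost head in the paraphrase is "kiln" (specifically "temple kiln"), modified by "canyon market marsh bronze".
"canyon market marsh bronze" → head "bronze" (specifically "market marsh bronze"), modifier "canyon".
"market marsh bronze" → head "bronze" (specifically "marsh bronze"), modifier "market".
"marsh bronze" → head "bronze", modifier "marsh".
"temple kiln" → head "kiln", modifier "temple".
Assembled: [[canyon [market [marsh bronze]]] [temple kiln]].

[[canyon [market [marsh bronze]]] [temple kiln]]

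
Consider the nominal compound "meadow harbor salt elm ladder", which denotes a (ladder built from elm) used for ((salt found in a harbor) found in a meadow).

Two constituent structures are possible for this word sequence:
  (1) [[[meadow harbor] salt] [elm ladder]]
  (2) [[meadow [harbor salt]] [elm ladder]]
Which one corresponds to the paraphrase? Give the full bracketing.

[[meadow [harbor salt]] [elm ladder]]

The paraphrase's head is the "ladder" part ("elm ladder"); its modifier is "meadow harbor salt".
That top-level split, carried through the inner groups, gives [[meadow [harbor salt]] [elm ladder]].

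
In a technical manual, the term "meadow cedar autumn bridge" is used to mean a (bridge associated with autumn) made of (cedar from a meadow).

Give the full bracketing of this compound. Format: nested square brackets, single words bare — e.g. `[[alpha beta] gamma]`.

[[meadow cedar] [autumn bridge]]

Overall it is a kind of bridge (specifically "autumn bridge"); the modifier is "meadow cedar".
Inside "meadow cedar": head "cedar", modifier "meadow".
Inside "autumn bridge": head "bridge", modifier "autumn".
So the structure is [[meadow cedar] [autumn bridge]].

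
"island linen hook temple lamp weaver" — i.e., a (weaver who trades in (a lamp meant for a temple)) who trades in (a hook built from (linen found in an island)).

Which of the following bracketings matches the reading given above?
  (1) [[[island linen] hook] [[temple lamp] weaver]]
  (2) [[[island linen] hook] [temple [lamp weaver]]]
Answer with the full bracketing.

[[[island linen] hook] [[temple lamp] weaver]]

The paraphrase's head is the "weaver" part ("temple lamp weaver"); its modifier is "island linen hook".
That top-level split, carried through the inner groups, gives [[[island linen] hook] [[temple lamp] weaver]].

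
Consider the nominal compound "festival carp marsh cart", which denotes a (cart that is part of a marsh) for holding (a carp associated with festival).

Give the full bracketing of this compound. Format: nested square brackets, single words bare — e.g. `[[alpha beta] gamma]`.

At the top level: head "cart" (specifically "marsh cart"); modifier "festival carp".
Within "festival carp", the head is "carp" and the modifier is "festival".
Within "marsh cart", the head is "cart" and the modifier is "marsh".
Putting it together: [[festival carp] [marsh cart]].

[[festival carp] [marsh cart]]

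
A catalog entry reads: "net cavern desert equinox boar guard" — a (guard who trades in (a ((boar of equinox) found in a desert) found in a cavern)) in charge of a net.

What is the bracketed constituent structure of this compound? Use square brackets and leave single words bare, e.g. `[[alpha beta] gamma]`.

[net [[cavern [desert [equinox boar]]] guard]]

Overall it is a kind of guard (specifically "cavern desert equinox boar guard"); the modifier is "net".
Inside "cavern desert equinox boar guard": head "guard", modifier "cavern desert equinox boar".
Inside "cavern desert equinox boar": head "boar" (specifically "desert equinox boar"), modifier "cavern".
Inside "desert equinox boar": head "boar" (specifically "equinox boar"), modifier "desert".
Inside "equinox boar": head "boar", modifier "equinox".
So the structure is [net [[cavern [desert [equinox boar]]] guard]].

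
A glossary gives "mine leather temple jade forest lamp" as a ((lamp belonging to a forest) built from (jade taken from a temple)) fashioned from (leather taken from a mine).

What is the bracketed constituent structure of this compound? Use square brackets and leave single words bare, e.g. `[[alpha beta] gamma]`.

Whole compound: head "lamp" (specifically "temple jade forest lamp"), modifier "mine leather".
Within "mine leather", the head is "leather" and the modifier is "mine".
Within "temple jade forest lamp", the head is "lamp" (specifically "forest lamp") and the modifier is "temple jade".
Within "temple jade", the head is "jade" and the modifier is "temple".
Within "forest lamp", the head is "lamp" and the modifier is "forest".
Putting it together: [[mine leather] [[temple jade] [forest lamp]]].

[[mine leather] [[temple jade] [forest lamp]]]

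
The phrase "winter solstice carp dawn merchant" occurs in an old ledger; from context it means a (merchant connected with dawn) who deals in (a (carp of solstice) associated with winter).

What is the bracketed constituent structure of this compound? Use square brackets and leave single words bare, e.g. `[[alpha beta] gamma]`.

At the top level: head "merchant" (specifically "dawn merchant"); modifier "winter solstice carp".
"winter solstice carp" → head "carp" (specifically "solstice carp"), modifier "winter".
"solstice carp" → head "carp", modifier "solstice".
"dawn merchant" → head "merchant", modifier "dawn".
So the structure is [[winter [solstice carp]] [dawn merchant]].

[[winter [solstice carp]] [dawn merchant]]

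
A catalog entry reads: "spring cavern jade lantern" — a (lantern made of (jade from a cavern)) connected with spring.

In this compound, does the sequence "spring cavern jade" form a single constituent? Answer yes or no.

no

The top-level split is [spring] [cavern jade lantern]; the full structure is [spring [[cavern jade] lantern]].
"spring cavern jade" straddles a constituent boundary, so it is not a single unit.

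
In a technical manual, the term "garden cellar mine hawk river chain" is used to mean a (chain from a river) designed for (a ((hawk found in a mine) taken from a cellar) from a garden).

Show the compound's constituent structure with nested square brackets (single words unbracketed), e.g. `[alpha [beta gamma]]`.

[[garden [cellar [mine hawk]]] [river chain]]

Overall it is a kind of chain (specifically "river chain"); the modifier is "garden cellar mine hawk".
Inside "garden cellar mine hawk": head "hawk" (specifically "cellar mine hawk"), modifier "garden".
Inside "cellar mine hawk": head "hawk" (specifically "mine hawk"), modifier "cellar".
Inside "mine hawk": head "hawk", modifier "mine".
Inside "river chain": head "chain", modifier "river".
So the structure is [[garden [cellar [mine hawk]]] [river chain]].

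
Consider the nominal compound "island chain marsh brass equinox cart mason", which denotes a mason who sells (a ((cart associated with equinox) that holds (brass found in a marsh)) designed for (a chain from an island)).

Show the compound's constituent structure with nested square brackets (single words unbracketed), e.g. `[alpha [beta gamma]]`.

At the top level: head "mason"; modifier "island chain marsh brass equinox cart".
Inside "island chain marsh brass equinox cart": head "cart" (specifically "marsh brass equinox cart"), modifier "island chain".
Inside "island chain": head "chain", modifier "island".
Inside "marsh brass equinox cart": head "cart" (specifically "equinox cart"), modifier "marsh brass".
Inside "marsh brass": head "brass", modifier "marsh".
Inside "equinox cart": head "cart", modifier "equinox".
So the structure is [[[island chain] [[marsh brass] [equinox cart]]] mason].

[[[island chain] [[marsh brass] [equinox cart]]] mason]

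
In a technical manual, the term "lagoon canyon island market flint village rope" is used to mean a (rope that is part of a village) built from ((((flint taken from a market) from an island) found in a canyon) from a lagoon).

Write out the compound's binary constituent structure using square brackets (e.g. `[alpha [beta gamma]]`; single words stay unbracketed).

[[lagoon [canyon [island [market flint]]]] [village rope]]

The outermost head in the paraphrase is "rope" (specifically "village rope"), modified by "lagoon canyon island market flint".
Inside "lagoon canyon island market flint": head "flint" (specifically "canyon island market flint"), modifier "lagoon".
Inside "canyon island market flint": head "flint" (specifically "island market flint"), modifier "canyon".
Inside "island market flint": head "flint" (specifically "market flint"), modifier "island".
Inside "market flint": head "flint", modifier "market".
Inside "village rope": head "rope", modifier "village".
Putting it together: [[lagoon [canyon [island [market flint]]]] [village rope]].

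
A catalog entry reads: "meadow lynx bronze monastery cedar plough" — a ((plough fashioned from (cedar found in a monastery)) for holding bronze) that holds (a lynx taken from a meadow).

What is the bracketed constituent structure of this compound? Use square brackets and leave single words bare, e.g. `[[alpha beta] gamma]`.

At the top level: head "plough" (specifically "bronze monastery cedar plough"); modifier "meadow lynx".
Within "meadow lynx", the head is "lynx" and the modifier is "meadow".
Within "bronze monastery cedar plough", the head is "plough" (specifically "monastery cedar plough") and the modifier is "bronze".
Within "monastery cedar plough", the head is "plough" and the modifier is "monastery cedar".
Within "monastery cedar", the head is "cedar" and the modifier is "monastery".
Putting it together: [[meadow lynx] [bronze [[monastery cedar] plough]]].

[[meadow lynx] [bronze [[monastery cedar] plough]]]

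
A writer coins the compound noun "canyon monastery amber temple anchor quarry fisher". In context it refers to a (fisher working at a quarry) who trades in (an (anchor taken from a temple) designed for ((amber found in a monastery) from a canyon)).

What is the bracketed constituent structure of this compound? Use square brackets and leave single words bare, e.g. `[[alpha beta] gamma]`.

Overall it is a kind of fisher (specifically "quarry fisher"); the modifier is "canyon monastery amber temple anchor".
Inside "canyon monastery amber temple anchor": head "anchor" (specifically "temple anchor"), modifier "canyon monastery amber".
Inside "canyon monastery amber": head "amber" (specifically "monastery amber"), modifier "canyon".
Inside "monastery amber": head "amber", modifier "monastery".
Inside "temple anchor": head "anchor", modifier "temple".
Inside "quarry fisher": head "fisher", modifier "quarry".
Assembled: [[[canyon [monastery amber]] [temple anchor]] [quarry fisher]].

[[[canyon [monastery amber]] [temple anchor]] [quarry fisher]]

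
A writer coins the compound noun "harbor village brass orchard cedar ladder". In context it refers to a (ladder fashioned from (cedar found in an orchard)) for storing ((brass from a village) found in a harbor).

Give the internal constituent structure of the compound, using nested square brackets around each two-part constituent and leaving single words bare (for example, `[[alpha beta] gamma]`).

Whole compound: head "ladder" (specifically "orchard cedar ladder"), modifier "harbor village brass".
"harbor village brass" → head "brass" (specifically "village brass"), modifier "harbor".
"village brass" → head "brass", modifier "village".
"orchard cedar ladder" → head "ladder", modifier "orchard cedar".
"orchard cedar" → head "cedar", modifier "orchard".
Putting it together: [[harbor [village brass]] [[orchard cedar] ladder]].

[[harbor [village brass]] [[orchard cedar] ladder]]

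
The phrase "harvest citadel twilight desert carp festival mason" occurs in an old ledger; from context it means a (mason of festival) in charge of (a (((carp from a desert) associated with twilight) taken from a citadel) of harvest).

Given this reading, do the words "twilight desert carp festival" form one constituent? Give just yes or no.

no

The top-level split is [harvest citadel twilight desert carp] [festival mason]; the full structure is [[harvest [citadel [twilight [desert carp]]]] [festival mason]].
"twilight desert carp festival" straddles a constituent boundary, so it is not a single unit.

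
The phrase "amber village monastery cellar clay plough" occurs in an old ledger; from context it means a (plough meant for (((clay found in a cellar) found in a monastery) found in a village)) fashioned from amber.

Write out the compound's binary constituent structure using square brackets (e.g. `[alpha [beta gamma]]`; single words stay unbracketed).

[amber [[village [monastery [cellar clay]]] plough]]

Whole compound: head "plough" (specifically "village monastery cellar clay plough"), modifier "amber".
Inside "village monastery cellar clay plough": head "plough", modifier "village monastery cellar clay".
Inside "village monastery cellar clay": head "clay" (specifically "monastery cellar clay"), modifier "village".
Inside "monastery cellar clay": head "clay" (specifically "cellar clay"), modifier "monastery".
Inside "cellar clay": head "clay", modifier "cellar".
So the structure is [amber [[village [monastery [cellar clay]]] plough]].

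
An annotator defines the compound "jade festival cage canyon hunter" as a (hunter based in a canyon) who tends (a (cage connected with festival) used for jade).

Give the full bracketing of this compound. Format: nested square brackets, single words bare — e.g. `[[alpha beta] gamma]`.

[[jade [festival cage]] [canyon hunter]]

Overall it is a kind of hunter (specifically "canyon hunter"); the modifier is "jade festival cage".
Within "jade festival cage", the head is "cage" (specifically "festival cage") and the modifier is "jade".
Within "festival cage", the head is "cage" and the modifier is "festival".
Within "canyon hunter", the head is "hunter" and the modifier is "canyon".
Assembled: [[jade [festival cage]] [canyon hunter]].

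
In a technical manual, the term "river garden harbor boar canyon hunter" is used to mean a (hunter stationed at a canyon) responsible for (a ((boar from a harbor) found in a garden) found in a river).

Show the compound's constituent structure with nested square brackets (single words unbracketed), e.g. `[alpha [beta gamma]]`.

[[river [garden [harbor boar]]] [canyon hunter]]

Whole compound: head "hunter" (specifically "canyon hunter"), modifier "river garden harbor boar".
Inside "river garden harbor boar": head "boar" (specifically "garden harbor boar"), modifier "river".
Inside "garden harbor boar": head "boar" (specifically "harbor boar"), modifier "garden".
Inside "harbor boar": head "boar", modifier "harbor".
Inside "canyon hunter": head "hunter", modifier "canyon".
Putting it together: [[river [garden [harbor boar]]] [canyon hunter]].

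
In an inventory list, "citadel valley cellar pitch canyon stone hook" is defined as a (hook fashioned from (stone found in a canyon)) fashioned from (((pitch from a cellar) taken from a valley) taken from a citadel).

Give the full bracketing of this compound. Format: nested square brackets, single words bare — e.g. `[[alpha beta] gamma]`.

[[citadel [valley [cellar pitch]]] [[canyon stone] hook]]

At the top level: head "hook" (specifically "canyon stone hook"); modifier "citadel valley cellar pitch".
"citadel valley cellar pitch" → head "pitch" (specifically "valley cellar pitch"), modifier "citadel".
"valley cellar pitch" → head "pitch" (specifically "cellar pitch"), modifier "valley".
"cellar pitch" → head "pitch", modifier "cellar".
"canyon stone hook" → head "hook", modifier "canyon stone".
"canyon stone" → head "stone", modifier "canyon".
Putting it together: [[citadel [valley [cellar pitch]]] [[canyon stone] hook]].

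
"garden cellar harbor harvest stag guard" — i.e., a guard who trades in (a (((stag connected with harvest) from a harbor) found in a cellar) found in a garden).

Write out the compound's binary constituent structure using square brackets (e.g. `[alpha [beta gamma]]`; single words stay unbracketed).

Whole compound: head "guard", modifier "garden cellar harbor harvest stag".
Within "garden cellar harbor harvest stag", the head is "stag" (specifically "cellar harbor harvest stag") and the modifier is "garden".
Within "cellar harbor harvest stag", the head is "stag" (specifically "harbor harvest stag") and the modifier is "cellar".
Within "harbor harvest stag", the head is "stag" (specifically "harvest stag") and the modifier is "harbor".
Within "harvest stag", the head is "stag" and the modifier is "harvest".
Putting it together: [[garden [cellar [harbor [harvest stag]]]] guard].

[[garden [cellar [harbor [harvest stag]]]] guard]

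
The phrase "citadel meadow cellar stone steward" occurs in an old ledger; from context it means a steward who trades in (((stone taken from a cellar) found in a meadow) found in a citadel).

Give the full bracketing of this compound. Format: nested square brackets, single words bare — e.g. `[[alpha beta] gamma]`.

[[citadel [meadow [cellar stone]]] steward]

The outermost head in the paraphrase is "steward", modified by "citadel meadow cellar stone".
Within "citadel meadow cellar stone", the head is "stone" (specifically "meadow cellar stone") and the modifier is "citadel".
Within "meadow cellar stone", the head is "stone" (specifically "cellar stone") and the modifier is "meadow".
Within "cellar stone", the head is "stone" and the modifier is "cellar".
Putting it together: [[citadel [meadow [cellar stone]]] steward].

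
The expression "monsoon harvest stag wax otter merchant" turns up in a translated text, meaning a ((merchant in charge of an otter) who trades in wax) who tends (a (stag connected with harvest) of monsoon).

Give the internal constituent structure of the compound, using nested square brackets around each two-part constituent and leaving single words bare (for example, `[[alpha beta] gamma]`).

The outermost head in the paraphrase is "merchant" (specifically "wax otter merchant"), modified by "monsoon harvest stag".
Inside "monsoon harvest stag": head "stag" (specifically "harvest stag"), modifier "monsoon".
Inside "harvest stag": head "stag", modifier "harvest".
Inside "wax otter merchant": head "merchant" (specifically "otter merchant"), modifier "wax".
Inside "otter merchant": head "merchant", modifier "otter".
Putting it together: [[monsoon [harvest stag]] [wax [otter merchant]]].

[[monsoon [harvest stag]] [wax [otter merchant]]]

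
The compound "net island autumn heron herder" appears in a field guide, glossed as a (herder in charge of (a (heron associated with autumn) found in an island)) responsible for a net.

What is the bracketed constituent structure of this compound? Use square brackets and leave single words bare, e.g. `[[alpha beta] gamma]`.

The outermost head in the paraphrase is "herder" (specifically "island autumn heron herder"), modified by "net".
Inside "island autumn heron herder": head "herder", modifier "island autumn heron".
Inside "island autumn heron": head "heron" (specifically "autumn heron"), modifier "island".
Inside "autumn heron": head "heron", modifier "autumn".
Putting it together: [net [[island [autumn heron]] herder]].

[net [[island [autumn heron]] herder]]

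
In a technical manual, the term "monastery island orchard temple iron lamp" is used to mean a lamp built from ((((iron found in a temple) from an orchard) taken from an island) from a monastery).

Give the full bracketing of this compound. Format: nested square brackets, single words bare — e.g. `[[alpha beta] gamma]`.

At the top level: head "lamp"; modifier "monastery island orchard temple iron".
"monastery island orchard temple iron" → head "iron" (specifically "island orchard temple iron"), modifier "monastery".
"island orchard temple iron" → head "iron" (specifically "orchard temple iron"), modifier "island".
"orchard temple iron" → head "iron" (specifically "temple iron"), modifier "orchard".
"temple iron" → head "iron", modifier "temple".
Assembled: [[monastery [island [orchard [temple iron]]]] lamp].

[[monastery [island [orchard [temple iron]]]] lamp]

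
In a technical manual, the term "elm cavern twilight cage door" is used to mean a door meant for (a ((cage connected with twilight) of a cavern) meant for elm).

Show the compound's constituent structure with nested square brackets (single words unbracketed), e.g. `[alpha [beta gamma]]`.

[[elm [cavern [twilight cage]]] door]

At the top level: head "door"; modifier "elm cavern twilight cage".
"elm cavern twilight cage" → head "cage" (specifically "cavern twilight cage"), modifier "elm".
"cavern twilight cage" → head "cage" (specifically "twilight cage"), modifier "cavern".
"twilight cage" → head "cage", modifier "twilight".
So the structure is [[elm [cavern [twilight cage]]] door].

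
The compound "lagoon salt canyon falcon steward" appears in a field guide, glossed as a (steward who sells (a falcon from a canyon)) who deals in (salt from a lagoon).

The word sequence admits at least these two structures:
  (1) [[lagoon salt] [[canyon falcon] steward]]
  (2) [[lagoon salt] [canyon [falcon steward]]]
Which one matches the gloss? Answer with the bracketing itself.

The paraphrase's head is the "steward" part ("canyon falcon steward"); its modifier is "lagoon salt".
That top-level split, carried through the inner groups, gives [[lagoon salt] [[canyon falcon] steward]].

[[lagoon salt] [[canyon falcon] steward]]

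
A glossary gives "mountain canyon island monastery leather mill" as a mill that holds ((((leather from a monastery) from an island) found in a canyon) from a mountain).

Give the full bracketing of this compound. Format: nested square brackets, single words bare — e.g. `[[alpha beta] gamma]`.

[[mountain [canyon [island [monastery leather]]]] mill]

At the top level: head "mill"; modifier "mountain canyon island monastery leather".
Inside "mountain canyon island monastery leather": head "leather" (specifically "canyon island monastery leather"), modifier "mountain".
Inside "canyon island monastery leather": head "leather" (specifically "island monastery leather"), modifier "canyon".
Inside "island monastery leather": head "leather" (specifically "monastery leather"), modifier "island".
Inside "monastery leather": head "leather", modifier "monastery".
Assembled: [[mountain [canyon [island [monastery leather]]]] mill].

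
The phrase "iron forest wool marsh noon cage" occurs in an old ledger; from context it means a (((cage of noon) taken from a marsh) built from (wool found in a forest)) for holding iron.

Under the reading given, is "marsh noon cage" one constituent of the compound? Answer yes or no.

The paraphrase groups the words so that "marsh noon cage" is one unit: it corresponds to a single parenthesized sub-phrase.
The full structure is [iron [[forest wool] [marsh [noon cage]]]], in which [marsh noon cage] is a constituent.

yes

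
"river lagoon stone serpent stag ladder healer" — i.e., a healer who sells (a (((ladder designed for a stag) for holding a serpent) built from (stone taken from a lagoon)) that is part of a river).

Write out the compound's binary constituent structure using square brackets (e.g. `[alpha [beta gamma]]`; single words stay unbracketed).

The outermost head in the paraphrase is "healer", modified by "river lagoon stone serpent stag ladder".
"river lagoon stone serpent stag ladder" → head "ladder" (specifically "lagoon stone serpent stag ladder"), modifier "river".
"lagoon stone serpent stag ladder" → head "ladder" (specifically "serpent stag ladder"), modifier "lagoon stone".
"lagoon stone" → head "stone", modifier "lagoon".
"serpent stag ladder" → head "ladder" (specifically "stag ladder"), modifier "serpent".
"stag ladder" → head "ladder", modifier "stag".
So the structure is [[river [[lagoon stone] [serpent [stag ladder]]]] healer].

[[river [[lagoon stone] [serpent [stag ladder]]]] healer]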